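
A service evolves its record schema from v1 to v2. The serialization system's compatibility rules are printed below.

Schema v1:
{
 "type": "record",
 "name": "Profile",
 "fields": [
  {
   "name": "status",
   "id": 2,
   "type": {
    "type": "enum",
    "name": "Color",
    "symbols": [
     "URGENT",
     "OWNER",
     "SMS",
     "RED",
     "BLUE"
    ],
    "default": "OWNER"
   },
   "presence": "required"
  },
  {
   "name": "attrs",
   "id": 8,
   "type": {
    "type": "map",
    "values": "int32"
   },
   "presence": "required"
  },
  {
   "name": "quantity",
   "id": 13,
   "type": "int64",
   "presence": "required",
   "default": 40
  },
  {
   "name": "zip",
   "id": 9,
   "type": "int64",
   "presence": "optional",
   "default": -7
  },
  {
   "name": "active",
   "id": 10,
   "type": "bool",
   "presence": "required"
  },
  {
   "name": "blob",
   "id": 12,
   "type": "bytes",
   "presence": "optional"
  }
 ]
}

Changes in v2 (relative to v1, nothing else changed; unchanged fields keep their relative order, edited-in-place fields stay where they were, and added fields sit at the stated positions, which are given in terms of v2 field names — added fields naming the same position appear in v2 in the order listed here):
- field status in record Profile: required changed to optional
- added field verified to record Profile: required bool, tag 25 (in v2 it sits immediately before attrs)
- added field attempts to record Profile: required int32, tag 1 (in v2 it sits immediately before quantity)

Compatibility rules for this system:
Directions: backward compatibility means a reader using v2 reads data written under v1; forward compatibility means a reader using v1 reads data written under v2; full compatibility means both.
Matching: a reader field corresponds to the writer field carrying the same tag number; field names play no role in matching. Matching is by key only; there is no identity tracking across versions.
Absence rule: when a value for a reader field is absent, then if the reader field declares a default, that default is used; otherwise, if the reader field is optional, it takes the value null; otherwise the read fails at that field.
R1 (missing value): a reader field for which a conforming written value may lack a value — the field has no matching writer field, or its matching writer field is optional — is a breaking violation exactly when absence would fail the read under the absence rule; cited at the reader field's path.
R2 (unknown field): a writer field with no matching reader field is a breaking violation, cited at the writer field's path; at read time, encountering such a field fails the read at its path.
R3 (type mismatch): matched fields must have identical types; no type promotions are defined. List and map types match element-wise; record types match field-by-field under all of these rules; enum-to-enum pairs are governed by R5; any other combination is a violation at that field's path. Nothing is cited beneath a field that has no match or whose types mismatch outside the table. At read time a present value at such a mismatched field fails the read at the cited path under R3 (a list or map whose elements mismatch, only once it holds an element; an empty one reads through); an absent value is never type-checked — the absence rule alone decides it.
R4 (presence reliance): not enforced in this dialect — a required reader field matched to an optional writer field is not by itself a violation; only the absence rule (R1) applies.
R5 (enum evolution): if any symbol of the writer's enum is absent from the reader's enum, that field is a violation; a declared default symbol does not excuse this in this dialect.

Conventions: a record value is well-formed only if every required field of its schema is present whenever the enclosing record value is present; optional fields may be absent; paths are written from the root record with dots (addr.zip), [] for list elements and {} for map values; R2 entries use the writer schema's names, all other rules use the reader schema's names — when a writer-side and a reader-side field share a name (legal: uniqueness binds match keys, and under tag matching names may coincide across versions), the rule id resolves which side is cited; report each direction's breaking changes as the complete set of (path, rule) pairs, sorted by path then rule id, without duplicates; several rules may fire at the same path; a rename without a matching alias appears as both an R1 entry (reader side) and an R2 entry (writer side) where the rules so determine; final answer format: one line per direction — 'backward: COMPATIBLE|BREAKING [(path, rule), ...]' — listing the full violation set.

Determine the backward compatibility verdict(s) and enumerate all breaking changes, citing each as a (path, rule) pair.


backward: BREAKING [(attempts, R1), (verified, R1)]

each type pair in Profile: writer, then reader
backward for Profile (reader v2, writer v1):
  status: Color -> Color, writer required; from status
  verified: no writer-side match
  attrs: map<string, int32> -> map<string, int32>, writer required; from attrs
  attempts: no writer-side match
  quantity: int64 -> int64, writer required; from quantity
  zip: int64 -> int64, writer optional; from zip
  active: bool -> bool, writer required; from active
  blob: bytes -> bytes, writer optional; from blob
  R1 fires at attempts
  R1 fires at verified
  => backward verdict for Profile: BREAKING, 2 violation(s)
the other Profile changes do not affect what is asked:
  field status in record Profile: required changed to optional -> fires only in the forward direction of Profile, which is not asked here


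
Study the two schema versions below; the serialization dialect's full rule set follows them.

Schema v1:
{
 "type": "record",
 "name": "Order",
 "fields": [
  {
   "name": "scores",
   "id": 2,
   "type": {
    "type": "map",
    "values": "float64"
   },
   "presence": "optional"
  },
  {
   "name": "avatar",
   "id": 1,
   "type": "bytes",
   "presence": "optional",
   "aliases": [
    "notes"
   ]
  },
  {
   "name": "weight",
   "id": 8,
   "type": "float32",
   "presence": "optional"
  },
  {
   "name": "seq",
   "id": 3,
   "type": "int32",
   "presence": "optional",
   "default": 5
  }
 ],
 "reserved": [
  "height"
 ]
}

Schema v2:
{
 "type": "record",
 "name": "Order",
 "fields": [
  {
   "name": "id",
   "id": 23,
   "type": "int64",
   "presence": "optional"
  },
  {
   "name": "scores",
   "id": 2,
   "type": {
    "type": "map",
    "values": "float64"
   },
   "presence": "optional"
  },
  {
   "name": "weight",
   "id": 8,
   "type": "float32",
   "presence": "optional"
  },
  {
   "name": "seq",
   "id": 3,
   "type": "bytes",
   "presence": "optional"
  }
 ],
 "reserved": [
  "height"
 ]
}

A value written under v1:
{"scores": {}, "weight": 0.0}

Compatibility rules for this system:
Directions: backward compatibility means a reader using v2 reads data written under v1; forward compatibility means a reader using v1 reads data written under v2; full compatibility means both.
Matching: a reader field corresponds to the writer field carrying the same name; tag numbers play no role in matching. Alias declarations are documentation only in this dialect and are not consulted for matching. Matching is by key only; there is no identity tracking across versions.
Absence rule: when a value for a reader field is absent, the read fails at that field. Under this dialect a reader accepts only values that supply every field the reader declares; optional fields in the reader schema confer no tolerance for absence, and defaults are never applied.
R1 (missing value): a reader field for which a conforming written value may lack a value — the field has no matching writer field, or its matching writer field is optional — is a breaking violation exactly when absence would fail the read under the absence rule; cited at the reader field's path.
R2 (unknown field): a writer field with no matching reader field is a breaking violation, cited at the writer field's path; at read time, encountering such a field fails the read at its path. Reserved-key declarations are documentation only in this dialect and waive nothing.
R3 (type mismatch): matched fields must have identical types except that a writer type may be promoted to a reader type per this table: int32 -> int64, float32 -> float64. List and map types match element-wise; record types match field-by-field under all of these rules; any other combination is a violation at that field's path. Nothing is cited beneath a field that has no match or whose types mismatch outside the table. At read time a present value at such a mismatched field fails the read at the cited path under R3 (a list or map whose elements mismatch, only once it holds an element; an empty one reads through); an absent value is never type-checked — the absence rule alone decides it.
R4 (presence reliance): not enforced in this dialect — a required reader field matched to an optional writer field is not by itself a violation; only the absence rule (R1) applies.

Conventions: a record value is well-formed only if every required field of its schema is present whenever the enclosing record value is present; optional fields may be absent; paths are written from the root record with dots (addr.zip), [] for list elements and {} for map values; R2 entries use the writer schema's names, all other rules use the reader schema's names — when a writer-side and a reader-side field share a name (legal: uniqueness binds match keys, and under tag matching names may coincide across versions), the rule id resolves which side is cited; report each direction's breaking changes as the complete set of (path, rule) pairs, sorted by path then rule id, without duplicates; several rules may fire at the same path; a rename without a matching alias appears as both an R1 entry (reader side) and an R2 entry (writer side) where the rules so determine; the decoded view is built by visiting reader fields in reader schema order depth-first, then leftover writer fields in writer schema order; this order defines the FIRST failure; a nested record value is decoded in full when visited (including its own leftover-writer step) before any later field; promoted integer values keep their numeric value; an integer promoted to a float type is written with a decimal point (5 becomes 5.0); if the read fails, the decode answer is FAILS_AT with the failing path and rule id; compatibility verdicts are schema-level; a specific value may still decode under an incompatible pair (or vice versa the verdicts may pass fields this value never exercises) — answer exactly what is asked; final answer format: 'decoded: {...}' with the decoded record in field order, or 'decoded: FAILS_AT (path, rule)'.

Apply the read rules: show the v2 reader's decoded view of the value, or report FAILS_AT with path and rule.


arrows below run writer -> reader for Order
decode walk for Order under reader schema v2:
  read fails at id under R1 (no fill)
  => FAILS_AT (id, R1)
the rest of the Order diff is inert for this question:
  field seq in record Order: type int32 changed to bytes (its default is dropped) -> schema-level compatibility only; this Order value's decode is unchanged
  removed field avatar from record Order -> schema-level compatibility only; this Order value's decode is unchanged

decoded: FAILS_AT (id, R1)


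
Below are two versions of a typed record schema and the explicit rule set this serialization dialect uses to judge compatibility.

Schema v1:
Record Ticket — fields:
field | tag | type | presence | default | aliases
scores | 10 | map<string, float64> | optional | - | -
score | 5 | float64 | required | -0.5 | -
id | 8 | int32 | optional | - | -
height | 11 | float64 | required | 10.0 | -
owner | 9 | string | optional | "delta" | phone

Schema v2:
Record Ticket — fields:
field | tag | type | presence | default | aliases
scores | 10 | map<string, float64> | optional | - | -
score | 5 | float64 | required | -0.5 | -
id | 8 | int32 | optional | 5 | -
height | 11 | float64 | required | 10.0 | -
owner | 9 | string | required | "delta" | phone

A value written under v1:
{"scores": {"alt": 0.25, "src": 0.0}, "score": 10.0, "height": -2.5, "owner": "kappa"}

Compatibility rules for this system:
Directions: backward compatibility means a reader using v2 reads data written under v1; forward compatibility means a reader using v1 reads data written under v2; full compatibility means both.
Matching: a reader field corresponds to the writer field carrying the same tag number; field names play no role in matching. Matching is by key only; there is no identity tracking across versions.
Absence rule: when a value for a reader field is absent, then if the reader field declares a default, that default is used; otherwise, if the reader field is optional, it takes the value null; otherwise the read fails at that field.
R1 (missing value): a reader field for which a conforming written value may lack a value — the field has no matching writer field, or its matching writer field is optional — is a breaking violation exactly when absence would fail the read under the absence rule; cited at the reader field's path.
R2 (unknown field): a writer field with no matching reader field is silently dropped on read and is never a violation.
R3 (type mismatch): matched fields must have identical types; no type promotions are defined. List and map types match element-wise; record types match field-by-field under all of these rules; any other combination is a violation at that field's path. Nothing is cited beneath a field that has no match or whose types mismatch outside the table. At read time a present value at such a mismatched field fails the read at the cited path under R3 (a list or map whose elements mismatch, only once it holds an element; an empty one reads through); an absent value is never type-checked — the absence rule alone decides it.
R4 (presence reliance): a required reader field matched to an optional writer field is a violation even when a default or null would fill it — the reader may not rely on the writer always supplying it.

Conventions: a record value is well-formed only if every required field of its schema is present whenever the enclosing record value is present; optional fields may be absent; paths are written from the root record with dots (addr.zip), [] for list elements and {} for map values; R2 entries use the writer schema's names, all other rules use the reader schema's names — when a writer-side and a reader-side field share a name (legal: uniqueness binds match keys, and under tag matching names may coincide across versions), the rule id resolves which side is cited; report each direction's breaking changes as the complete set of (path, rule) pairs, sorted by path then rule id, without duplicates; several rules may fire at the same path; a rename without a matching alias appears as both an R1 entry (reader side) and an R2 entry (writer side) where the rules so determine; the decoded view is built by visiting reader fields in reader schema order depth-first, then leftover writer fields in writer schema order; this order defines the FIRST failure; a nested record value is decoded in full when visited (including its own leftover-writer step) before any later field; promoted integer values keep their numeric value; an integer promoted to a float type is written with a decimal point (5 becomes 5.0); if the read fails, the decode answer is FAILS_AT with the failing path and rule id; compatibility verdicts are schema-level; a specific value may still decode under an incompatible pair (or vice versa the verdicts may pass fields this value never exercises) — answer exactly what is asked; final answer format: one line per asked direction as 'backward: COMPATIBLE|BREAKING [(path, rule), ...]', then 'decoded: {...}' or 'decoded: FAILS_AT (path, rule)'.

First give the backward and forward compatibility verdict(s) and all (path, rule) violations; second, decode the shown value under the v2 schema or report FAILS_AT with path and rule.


each type pair in Ticket: writer, then reader
checking backward for Ticket: reader v2 against writer v1:
  writer optional, map<string, float64> -> map<string, float64>: reader scores maps from writer scores
  writer required, float64 -> float64: reader score maps from writer score
  writer optional, int32 -> int32: reader id maps from writer id
  writer required, float64 -> float64: reader height maps from writer height
  writer optional, string -> string: reader owner maps from writer owner
  R4 fires at owner
  => backward verdict for Ticket: BREAKING, 1 violation(s)
checking forward for Ticket: reader v1 against writer v2:
  writer optional, map<string, float64> -> map<string, float64>: reader scores maps from writer scores
  writer required, float64 -> float64: reader score maps from writer score
  writer optional, int32 -> int32: reader id maps from writer id
  writer required, float64 -> float64: reader height maps from writer height
  writer required, string -> string: reader owner maps from writer owner
  => forward verdict for Ticket: COMPATIBLE, no violations
decode (reader v2):
  scores := {"alt": 0.25, "src": 0.0}
  score := 10.0
  id := 5 (no value, default fills)
  height := -2.5
  owner := "kappa"
  => decoded: {"scores": {"alt": 0.25, "src": 0.0}, "score": 10.0, "id": 5, "height": -2.5, "owner": "kappa"}

backward: BREAKING [(owner, R4)]; forward: COMPATIBLE []; decoded: {"scores": {"alt": 0.25, "src": 0.0}, "score": 10.0, "id": 5, "height": -2.5, "owner": "kappa"}


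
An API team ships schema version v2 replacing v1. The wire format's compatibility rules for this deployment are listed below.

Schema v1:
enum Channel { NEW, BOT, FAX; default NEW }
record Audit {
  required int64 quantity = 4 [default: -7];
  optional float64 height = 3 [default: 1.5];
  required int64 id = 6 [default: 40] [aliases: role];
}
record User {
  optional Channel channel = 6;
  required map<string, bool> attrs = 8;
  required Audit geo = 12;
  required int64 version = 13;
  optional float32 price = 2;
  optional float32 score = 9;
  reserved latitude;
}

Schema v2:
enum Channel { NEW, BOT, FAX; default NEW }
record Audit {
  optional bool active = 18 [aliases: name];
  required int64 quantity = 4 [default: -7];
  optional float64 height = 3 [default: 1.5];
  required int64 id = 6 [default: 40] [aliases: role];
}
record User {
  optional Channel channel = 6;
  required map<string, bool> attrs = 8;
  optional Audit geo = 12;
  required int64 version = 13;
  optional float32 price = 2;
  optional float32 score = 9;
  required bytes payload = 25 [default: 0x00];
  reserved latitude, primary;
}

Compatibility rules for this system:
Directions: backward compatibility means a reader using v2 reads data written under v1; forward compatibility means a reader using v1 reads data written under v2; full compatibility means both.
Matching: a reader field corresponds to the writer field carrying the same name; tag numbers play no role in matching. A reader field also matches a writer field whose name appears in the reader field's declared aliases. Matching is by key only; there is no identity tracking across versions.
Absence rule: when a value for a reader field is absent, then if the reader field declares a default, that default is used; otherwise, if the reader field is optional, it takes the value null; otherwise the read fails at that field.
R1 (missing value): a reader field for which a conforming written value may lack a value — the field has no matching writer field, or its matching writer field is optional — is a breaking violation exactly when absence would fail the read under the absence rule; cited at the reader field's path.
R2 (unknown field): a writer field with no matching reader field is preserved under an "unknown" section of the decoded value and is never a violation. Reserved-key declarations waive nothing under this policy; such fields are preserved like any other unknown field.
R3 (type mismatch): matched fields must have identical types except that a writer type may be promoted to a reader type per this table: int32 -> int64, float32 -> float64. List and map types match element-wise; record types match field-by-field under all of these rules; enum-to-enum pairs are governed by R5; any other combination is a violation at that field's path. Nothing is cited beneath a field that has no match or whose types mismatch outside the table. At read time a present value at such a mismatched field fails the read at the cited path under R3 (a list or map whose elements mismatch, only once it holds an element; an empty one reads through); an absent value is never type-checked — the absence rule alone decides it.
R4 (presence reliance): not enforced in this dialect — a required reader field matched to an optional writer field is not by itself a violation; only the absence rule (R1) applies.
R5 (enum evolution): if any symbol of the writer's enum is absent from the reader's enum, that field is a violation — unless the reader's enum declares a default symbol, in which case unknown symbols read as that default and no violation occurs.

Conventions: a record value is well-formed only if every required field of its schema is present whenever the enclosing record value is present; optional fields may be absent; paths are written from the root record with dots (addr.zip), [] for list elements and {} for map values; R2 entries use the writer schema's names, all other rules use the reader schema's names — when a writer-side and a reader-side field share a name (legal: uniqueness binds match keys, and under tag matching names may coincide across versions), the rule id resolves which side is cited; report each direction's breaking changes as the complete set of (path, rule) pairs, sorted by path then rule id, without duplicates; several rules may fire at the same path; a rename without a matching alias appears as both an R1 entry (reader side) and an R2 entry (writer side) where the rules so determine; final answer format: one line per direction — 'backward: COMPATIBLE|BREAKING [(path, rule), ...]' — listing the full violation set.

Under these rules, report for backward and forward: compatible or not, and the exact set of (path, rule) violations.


backward: COMPATIBLE []; forward: BREAKING [(geo, R1)]

arrows below run writer -> reader for User
backward for User (reader v2, writer v1):
  channel: Channel -> Channel, writer optional; from channel
  attrs: map<string, bool> -> map<string, bool>, writer required; from attrs
  geo: Audit -> Audit, writer required; from geo
  version: int64 -> int64, writer required; from version
  price: float32 -> float32, writer optional; from price
  score: float32 -> float32, writer optional; from score
  payload: no writer match
  geo.active: no writer match
  geo.quantity: int64 -> int64, writer required; from geo.quantity
  geo.height: float64 -> float64, writer optional; from geo.height
  geo.id: int64 -> int64, writer required; from geo.id
  => backward verdict for User: COMPATIBLE, no violations
forward for User (reader v1, writer v2):
  channel: Channel -> Channel, writer optional; from channel
  attrs: map<string, bool> -> map<string, bool>, writer required; from attrs
  geo: Audit -> Audit, writer optional; from geo
  version: int64 -> int64, writer required; from version
  price: float32 -> float32, writer optional; from price
  score: float32 -> float32, writer optional; from score
  leftover writer field: payload
  geo.quantity: int64 -> int64, writer required; from geo.quantity
  geo.height: float64 -> float64, writer optional; from geo.height
  geo.id: int64 -> int64, writer required; from geo.id
  leftover writer field: geo.active
  rule R1 violated at geo
  => forward verdict for User: BREAKING, 1 violation(s)


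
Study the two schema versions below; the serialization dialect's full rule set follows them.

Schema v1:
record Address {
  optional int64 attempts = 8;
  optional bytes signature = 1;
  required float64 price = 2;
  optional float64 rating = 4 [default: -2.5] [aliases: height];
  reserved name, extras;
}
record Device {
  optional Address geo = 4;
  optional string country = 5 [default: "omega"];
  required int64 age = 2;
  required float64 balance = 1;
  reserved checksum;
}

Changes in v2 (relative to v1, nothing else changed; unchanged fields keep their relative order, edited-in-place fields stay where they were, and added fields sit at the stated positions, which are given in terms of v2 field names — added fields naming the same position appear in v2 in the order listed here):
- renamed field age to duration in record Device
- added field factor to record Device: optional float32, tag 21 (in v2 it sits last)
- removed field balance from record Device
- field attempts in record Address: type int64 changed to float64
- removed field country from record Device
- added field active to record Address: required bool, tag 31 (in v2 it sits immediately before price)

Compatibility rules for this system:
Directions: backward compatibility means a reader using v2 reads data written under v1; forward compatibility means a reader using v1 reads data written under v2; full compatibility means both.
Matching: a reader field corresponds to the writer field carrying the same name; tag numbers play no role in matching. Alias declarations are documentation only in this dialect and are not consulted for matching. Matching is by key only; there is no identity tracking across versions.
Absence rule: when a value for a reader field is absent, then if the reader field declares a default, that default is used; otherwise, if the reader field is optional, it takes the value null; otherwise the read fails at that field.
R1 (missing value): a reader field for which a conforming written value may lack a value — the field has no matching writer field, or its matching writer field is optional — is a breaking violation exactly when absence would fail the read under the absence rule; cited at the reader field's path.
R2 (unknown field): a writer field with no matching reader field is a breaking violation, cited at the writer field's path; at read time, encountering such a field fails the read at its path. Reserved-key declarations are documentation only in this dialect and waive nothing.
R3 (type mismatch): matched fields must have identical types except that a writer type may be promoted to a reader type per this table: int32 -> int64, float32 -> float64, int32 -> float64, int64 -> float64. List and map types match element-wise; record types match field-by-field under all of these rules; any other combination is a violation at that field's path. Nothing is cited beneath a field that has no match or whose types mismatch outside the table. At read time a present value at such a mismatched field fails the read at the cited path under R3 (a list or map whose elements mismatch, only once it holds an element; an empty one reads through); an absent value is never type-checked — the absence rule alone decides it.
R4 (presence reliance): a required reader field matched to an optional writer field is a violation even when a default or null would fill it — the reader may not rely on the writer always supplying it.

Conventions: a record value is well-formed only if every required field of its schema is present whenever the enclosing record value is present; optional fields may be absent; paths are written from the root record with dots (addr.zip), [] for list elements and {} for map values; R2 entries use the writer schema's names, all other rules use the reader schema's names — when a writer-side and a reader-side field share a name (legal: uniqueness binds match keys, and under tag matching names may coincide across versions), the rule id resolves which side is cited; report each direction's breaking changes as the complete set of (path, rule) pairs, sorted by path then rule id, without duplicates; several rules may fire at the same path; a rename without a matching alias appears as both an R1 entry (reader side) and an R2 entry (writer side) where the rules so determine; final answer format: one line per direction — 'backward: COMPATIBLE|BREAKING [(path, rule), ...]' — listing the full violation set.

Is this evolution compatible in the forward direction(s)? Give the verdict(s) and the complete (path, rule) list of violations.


forward: BREAKING [(age, R1), (balance, R1), (duration, R2), (factor, R2), (geo.active, R2), (geo.attempts, R3)]

arrows below run writer -> reader for Device
forward analysis of Device with v1 as reader and v2 as writer:
  Address -> Address, writer optional: geo aligns to geo
  no writer field matches reader country
  no writer field matches reader age
  no writer field matches reader balance
  leftover writer field: duration
  leftover writer field: factor
  float64 -> int64, writer optional: geo.attempts aligns to geo.attempts
  bytes -> bytes, writer optional: geo.signature aligns to geo.signature
  float64 -> float64, writer required: geo.price aligns to geo.price
  float64 -> float64, writer optional: geo.rating aligns to geo.rating
  leftover writer field: geo.active
  breaking: (age, R1)
  breaking: (balance, R1)
  breaking: (duration, R2)
  breaking: (factor, R2)
  breaking: (geo.active, R2)
  breaking: (geo.attempts, R3)
  => 6 violation(s): forward is BREAKING for Device
diffs on Device not affecting the asked answer:
  removed field country from record Device -> its effect on Device is confined to the backward direction, not asked


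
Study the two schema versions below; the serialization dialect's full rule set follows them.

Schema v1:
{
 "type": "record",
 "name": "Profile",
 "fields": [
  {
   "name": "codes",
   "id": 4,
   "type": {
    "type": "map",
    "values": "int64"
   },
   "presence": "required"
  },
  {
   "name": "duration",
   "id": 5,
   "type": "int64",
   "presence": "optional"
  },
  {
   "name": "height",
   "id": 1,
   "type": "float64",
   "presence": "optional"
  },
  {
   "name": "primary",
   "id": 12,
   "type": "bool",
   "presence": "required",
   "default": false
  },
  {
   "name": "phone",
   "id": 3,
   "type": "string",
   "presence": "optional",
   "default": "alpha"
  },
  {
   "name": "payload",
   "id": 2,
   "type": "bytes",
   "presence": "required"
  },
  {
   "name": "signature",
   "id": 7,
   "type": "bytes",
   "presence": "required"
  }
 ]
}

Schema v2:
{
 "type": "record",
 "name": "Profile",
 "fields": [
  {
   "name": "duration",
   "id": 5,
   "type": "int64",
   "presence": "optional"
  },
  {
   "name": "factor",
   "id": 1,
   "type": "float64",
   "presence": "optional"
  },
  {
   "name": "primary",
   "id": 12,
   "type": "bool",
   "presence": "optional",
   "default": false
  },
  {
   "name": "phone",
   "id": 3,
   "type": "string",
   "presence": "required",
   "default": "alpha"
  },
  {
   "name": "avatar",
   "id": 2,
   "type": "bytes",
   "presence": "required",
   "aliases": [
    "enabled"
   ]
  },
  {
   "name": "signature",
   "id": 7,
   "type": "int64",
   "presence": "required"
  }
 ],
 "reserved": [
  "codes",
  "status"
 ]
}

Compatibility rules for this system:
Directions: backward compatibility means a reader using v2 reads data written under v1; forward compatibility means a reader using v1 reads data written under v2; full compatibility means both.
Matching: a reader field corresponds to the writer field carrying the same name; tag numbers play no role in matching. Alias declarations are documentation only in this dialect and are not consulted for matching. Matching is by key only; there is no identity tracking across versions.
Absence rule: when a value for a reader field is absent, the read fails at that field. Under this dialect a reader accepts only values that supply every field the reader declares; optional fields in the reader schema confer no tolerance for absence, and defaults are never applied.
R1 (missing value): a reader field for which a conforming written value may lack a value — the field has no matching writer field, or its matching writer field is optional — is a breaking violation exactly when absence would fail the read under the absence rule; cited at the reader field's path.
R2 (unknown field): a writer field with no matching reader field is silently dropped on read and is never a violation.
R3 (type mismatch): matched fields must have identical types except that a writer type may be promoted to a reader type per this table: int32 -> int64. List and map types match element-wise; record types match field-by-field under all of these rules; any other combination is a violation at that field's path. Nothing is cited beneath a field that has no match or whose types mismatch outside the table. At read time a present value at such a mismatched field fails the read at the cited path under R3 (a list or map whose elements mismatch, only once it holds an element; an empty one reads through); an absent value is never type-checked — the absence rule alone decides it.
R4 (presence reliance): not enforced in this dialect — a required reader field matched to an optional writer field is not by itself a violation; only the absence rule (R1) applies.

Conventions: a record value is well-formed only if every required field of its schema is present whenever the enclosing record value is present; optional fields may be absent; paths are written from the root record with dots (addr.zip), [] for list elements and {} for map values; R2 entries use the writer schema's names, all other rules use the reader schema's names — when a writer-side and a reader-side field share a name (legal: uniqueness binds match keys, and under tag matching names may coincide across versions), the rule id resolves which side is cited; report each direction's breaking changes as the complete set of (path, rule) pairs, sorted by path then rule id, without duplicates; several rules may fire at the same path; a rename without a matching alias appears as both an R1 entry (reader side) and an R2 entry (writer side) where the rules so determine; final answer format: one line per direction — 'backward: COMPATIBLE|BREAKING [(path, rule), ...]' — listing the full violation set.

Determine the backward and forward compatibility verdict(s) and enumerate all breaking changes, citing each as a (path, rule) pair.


backward: BREAKING [(avatar, R1), (duration, R1), (factor, R1), (phone, R1), (signature, R3)]; forward: BREAKING [(codes, R1), (duration, R1), (height, R1), (payload, R1), (primary, R1), (signature, R3)]

in Profile below, arrows point writer -> reader
backward analysis of Profile with v2 as reader and v1 as writer:
  int64 -> int64, writer optional: duration aligns to duration
  factor has no writer counterpart
  bool -> bool, writer required: primary aligns to primary
  string -> string, writer optional: phone aligns to phone
  avatar has no writer counterpart
  bytes -> int64, writer required: signature aligns to signature
  writer field codes has no reader counterpart
  writer field height has no reader counterpart
  writer field payload has no reader counterpart
  breaking: (avatar, R1)
  breaking: (duration, R1)
  breaking: (factor, R1)
  breaking: (phone, R1)
  breaking: (signature, R3)
  backward on Profile therefore BREAKING (5)
forward analysis of Profile with v1 as reader and v2 as writer:
  codes has no writer counterpart
  int64 -> int64, writer optional: duration aligns to duration
  height has no writer counterpart
  bool -> bool, writer optional: primary aligns to primary
  string -> string, writer required: phone aligns to phone
  payload has no writer counterpart
  int64 -> bytes, writer required: signature aligns to signature
  writer field factor has no reader counterpart
  writer field avatar has no reader counterpart
  breaking: (codes, R1)
  breaking: (duration, R1)
  breaking: (height, R1)
  breaking: (payload, R1)
  breaking: (primary, R1)
  breaking: (signature, R3)
  forward on Profile therefore BREAKING (6)


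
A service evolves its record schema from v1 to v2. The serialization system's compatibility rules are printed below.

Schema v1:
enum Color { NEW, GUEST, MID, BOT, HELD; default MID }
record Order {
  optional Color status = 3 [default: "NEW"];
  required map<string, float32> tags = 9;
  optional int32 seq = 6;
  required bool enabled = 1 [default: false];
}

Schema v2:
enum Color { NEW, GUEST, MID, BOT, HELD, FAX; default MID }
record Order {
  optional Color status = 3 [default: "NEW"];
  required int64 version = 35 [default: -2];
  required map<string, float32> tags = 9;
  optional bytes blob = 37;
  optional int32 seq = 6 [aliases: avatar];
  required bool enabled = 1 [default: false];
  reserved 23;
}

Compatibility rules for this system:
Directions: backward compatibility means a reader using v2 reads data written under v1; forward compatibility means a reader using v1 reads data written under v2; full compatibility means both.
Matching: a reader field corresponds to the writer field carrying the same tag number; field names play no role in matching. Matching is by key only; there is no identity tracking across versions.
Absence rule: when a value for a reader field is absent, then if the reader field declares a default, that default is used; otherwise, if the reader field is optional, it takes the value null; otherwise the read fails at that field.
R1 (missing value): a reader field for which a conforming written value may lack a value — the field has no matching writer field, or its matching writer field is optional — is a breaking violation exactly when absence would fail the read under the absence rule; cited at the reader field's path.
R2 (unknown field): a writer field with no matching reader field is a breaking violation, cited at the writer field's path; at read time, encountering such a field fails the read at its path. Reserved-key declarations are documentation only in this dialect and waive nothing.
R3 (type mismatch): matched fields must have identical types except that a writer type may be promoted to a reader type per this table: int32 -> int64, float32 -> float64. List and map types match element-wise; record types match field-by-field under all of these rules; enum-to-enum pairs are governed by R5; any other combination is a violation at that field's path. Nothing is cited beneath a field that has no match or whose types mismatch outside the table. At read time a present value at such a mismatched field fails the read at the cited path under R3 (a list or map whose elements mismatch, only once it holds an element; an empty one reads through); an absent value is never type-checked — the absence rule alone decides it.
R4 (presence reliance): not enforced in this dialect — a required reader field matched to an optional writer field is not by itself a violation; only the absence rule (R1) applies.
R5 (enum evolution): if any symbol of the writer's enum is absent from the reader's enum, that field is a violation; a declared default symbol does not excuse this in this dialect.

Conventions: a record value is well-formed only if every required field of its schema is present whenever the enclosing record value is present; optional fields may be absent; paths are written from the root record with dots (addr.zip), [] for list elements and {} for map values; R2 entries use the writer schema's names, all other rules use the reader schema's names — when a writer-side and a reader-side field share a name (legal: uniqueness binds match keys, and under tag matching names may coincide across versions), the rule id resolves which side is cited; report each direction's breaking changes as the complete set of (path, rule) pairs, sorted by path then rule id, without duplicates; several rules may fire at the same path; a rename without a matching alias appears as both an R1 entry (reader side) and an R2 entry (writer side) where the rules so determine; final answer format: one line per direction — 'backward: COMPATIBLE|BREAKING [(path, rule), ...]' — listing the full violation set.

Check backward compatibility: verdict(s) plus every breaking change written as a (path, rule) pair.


backward: COMPATIBLE []

each type pair in Order: writer, then reader
backward for Order (reader v2, writer v1):
  status: paired with writer status (Color -> Color; writer optional)
  version has no writer counterpart
  tags: paired with writer tags (map<string, float32> -> map<string, float32>; writer required)
  blob has no writer counterpart
  seq: paired with writer seq (int32 -> int32; writer optional)
  enabled: paired with writer enabled (bool -> bool; writer required)
  => backward verdict for Order: COMPATIBLE, no violations
checking off the Order differences that do not matter here:
  added field version to record Order: required int64, tag 35, default -2 (in v2 it sits immediately before tags) -> its effect on Order is confined to the forward direction, not asked
  added field blob to record Order: optional bytes, tag 37 (in v2 it sits immediately before seq) -> its effect on Order is confined to the forward direction, not asked
  enum Color (field status in record Order): symbol FAX added -> its effect on Order is confined to the forward direction, not asked
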